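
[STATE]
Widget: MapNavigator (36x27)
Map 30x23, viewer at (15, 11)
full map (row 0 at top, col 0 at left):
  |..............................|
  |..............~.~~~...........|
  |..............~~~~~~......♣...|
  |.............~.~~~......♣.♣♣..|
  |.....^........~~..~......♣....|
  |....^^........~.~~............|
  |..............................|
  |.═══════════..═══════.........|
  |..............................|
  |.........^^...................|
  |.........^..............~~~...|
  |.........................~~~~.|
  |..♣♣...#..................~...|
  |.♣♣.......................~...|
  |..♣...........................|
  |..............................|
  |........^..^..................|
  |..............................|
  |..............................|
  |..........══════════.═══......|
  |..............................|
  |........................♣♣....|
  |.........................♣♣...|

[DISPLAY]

                                    
                                    
   ..............................   
   ..............~.~~~...........   
   ..............~~~~~~......♣...   
   .............~.~~~......♣.♣♣..   
   .....^........~~..~......♣....   
   ....^^........~.~~............   
   ..............................   
   .═══════════..═══════.........   
   ..............................   
   .........^^...................   
   .........^..............~~~...   
   ...............@.........~~~~.   
   ..♣♣...#..................~...   
   .♣♣.......................~...   
   ..♣...........................   
   ..............................   
   ........^..^..................   
   ..............................   
   ..............................   
   ..........══════════.═══......   
   ..............................   
   ........................♣♣....   
   .........................♣♣...   
                                    
                                    


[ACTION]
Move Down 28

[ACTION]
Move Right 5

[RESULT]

.......^^...................        
.......^..............~~~...        
.......................~~~~.        
♣♣...#..................~...        
♣.......................~...        
♣...........................        
............................        
......^..^..................        
............................        
............................        
........══════════.═══......        
............................        
......................♣♣....        
..................@....♣♣...        
                                    
                                    
                                    
                                    
                                    
                                    
                                    
                                    
                                    
                                    
                                    
                                    
                                    


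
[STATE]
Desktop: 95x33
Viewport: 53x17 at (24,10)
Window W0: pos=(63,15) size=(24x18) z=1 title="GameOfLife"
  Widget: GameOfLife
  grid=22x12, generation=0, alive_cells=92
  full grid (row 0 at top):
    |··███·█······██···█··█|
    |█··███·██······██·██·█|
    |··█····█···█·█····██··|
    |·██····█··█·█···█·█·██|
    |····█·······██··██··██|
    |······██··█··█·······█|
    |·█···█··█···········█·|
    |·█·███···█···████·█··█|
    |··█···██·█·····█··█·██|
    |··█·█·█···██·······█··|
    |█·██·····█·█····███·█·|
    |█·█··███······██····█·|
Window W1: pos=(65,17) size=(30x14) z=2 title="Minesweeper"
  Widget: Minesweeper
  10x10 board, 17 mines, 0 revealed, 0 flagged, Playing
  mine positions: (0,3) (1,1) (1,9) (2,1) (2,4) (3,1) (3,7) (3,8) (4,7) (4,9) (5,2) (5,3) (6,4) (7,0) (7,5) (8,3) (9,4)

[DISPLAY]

                                                     
                                                     
                                                     
                                                     
                                                     
                                       ┏━━━━━━━━━━━━━
                                       ┃ GameOfLife  
                                       ┠─┏━━━━━━━━━━━
                                       ┃G┃ Minesweepe
                                       ┃·┠───────────
                                       ┃█┃■■■■■■■■■■ 
                                       ┃·┃■■■■■■■■■■ 
                                       ┃·┃■■■■■■■■■■ 
                                       ┃·┃■■■■■■■■■■ 
                                       ┃·┃■■■■■■■■■■ 
                                       ┃·┃■■■■■■■■■■ 
                                       ┃·┃■■■■■■■■■■ 


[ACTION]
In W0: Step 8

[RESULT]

                                                     
                                                     
                                                     
                                                     
                                                     
                                       ┏━━━━━━━━━━━━━
                                       ┃ GameOfLife  
                                       ┠─┏━━━━━━━━━━━
                                       ┃G┃ Minesweepe
                                       ┃·┠───────────
                                       ┃·┃■■■■■■■■■■ 
                                       ┃·┃■■■■■■■■■■ 
                                       ┃·┃■■■■■■■■■■ 
                                       ┃·┃■■■■■■■■■■ 
                                       ┃·┃■■■■■■■■■■ 
                                       ┃·┃■■■■■■■■■■ 
                                       ┃█┃■■■■■■■■■■ 


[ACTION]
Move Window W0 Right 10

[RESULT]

                                                     
                                                     
                                                     
                                                     
                                                     
                                               ┏━━━━━
                                               ┃ Game
                                         ┏━━━━━━━━━━━
                                         ┃ Minesweepe
                                         ┠───────────
                                         ┃■■■■■■■■■■ 
                                         ┃■■■■■■■■■■ 
                                         ┃■■■■■■■■■■ 
                                         ┃■■■■■■■■■■ 
                                         ┃■■■■■■■■■■ 
                                         ┃■■■■■■■■■■ 
                                         ┃■■■■■■■■■■ 


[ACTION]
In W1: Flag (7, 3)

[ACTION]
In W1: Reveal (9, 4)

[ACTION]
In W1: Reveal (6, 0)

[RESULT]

                                                     
                                                     
                                                     
                                                     
                                                     
                                               ┏━━━━━
                                               ┃ Game
                                         ┏━━━━━━━━━━━
                                         ┃ Minesweepe
                                         ┠───────────
                                         ┃■■■✹■■■■■■ 
                                         ┃■✹■■■■■■■✹ 
                                         ┃■✹■■✹■■■■■ 
                                         ┃■✹■■■■■✹✹■ 
                                         ┃■■■■■■■✹■✹ 
                                         ┃■■✹✹■■■■■■ 
                                         ┃■■■■✹■■■■■ 


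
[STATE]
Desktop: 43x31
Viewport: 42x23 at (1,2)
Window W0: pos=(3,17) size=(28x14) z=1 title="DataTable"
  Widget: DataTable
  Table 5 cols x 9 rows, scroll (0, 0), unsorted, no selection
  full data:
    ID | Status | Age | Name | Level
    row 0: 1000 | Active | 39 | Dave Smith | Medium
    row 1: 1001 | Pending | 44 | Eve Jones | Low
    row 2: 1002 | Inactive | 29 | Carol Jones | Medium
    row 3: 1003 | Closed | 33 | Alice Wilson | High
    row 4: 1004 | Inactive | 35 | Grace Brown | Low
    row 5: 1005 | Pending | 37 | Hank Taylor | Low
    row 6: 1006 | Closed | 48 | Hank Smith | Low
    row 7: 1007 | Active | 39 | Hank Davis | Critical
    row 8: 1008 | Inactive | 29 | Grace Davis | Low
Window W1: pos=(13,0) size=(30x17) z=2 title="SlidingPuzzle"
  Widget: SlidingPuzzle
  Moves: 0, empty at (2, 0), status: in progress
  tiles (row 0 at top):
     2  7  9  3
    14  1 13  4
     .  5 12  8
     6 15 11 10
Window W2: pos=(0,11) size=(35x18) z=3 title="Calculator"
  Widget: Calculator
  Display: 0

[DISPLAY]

            ┠────────────────────────────┨
            ┃┌────┬────┬────┬────┐       ┃
            ┃│  2 │  7 │  9 │  3 │       ┃
            ┃├────┼────┼────┼────┤       ┃
            ┃│ 14 │  1 │ 13 │  4 │       ┃
            ┃├────┼────┼────┼────┤       ┃
            ┃│    │  5 │ 12 │  8 │       ┃
            ┃├────┼────┼────┼────┤       ┃
            ┃│  6 │ 15 │ 11 │ 10 │       ┃
━━━━━━━━━━━━━━━━━━━━━━━━━━━━━━━━━┓       ┃
 Calculator                      ┃       ┃
─────────────────────────────────┨       ┃
                                0┃       ┃
┌───┬───┬───┬───┐                ┃       ┃
│ 7 │ 8 │ 9 │ ÷ │                ┃━━━━━━━┛
├───┼───┼───┼───┤                ┃        
│ 4 │ 5 │ 6 │ × │                ┃        
├───┼───┼───┼───┤                ┃        
│ 1 │ 2 │ 3 │ - │                ┃        
├───┼───┼───┼───┤                ┃        
│ 0 │ . │ = │ + │                ┃        
├───┼───┼───┼───┤                ┃        
│ C │ MC│ MR│ M+│                ┃        


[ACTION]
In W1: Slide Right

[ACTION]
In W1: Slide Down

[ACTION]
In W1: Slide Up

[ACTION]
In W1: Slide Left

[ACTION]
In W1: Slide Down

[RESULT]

            ┠────────────────────────────┨
            ┃┌────┬────┬────┬────┐       ┃
            ┃│  2 │  7 │  9 │  3 │       ┃
            ┃├────┼────┼────┼────┤       ┃
            ┃│ 14 │    │ 13 │  4 │       ┃
            ┃├────┼────┼────┼────┤       ┃
            ┃│  5 │  1 │ 12 │  8 │       ┃
            ┃├────┼────┼────┼────┤       ┃
            ┃│  6 │ 15 │ 11 │ 10 │       ┃
━━━━━━━━━━━━━━━━━━━━━━━━━━━━━━━━━┓       ┃
 Calculator                      ┃       ┃
─────────────────────────────────┨       ┃
                                0┃       ┃
┌───┬───┬───┬───┐                ┃       ┃
│ 7 │ 8 │ 9 │ ÷ │                ┃━━━━━━━┛
├───┼───┼───┼───┤                ┃        
│ 4 │ 5 │ 6 │ × │                ┃        
├───┼───┼───┼───┤                ┃        
│ 1 │ 2 │ 3 │ - │                ┃        
├───┼───┼───┼───┤                ┃        
│ 0 │ . │ = │ + │                ┃        
├───┼───┼───┼───┤                ┃        
│ C │ MC│ MR│ M+│                ┃        


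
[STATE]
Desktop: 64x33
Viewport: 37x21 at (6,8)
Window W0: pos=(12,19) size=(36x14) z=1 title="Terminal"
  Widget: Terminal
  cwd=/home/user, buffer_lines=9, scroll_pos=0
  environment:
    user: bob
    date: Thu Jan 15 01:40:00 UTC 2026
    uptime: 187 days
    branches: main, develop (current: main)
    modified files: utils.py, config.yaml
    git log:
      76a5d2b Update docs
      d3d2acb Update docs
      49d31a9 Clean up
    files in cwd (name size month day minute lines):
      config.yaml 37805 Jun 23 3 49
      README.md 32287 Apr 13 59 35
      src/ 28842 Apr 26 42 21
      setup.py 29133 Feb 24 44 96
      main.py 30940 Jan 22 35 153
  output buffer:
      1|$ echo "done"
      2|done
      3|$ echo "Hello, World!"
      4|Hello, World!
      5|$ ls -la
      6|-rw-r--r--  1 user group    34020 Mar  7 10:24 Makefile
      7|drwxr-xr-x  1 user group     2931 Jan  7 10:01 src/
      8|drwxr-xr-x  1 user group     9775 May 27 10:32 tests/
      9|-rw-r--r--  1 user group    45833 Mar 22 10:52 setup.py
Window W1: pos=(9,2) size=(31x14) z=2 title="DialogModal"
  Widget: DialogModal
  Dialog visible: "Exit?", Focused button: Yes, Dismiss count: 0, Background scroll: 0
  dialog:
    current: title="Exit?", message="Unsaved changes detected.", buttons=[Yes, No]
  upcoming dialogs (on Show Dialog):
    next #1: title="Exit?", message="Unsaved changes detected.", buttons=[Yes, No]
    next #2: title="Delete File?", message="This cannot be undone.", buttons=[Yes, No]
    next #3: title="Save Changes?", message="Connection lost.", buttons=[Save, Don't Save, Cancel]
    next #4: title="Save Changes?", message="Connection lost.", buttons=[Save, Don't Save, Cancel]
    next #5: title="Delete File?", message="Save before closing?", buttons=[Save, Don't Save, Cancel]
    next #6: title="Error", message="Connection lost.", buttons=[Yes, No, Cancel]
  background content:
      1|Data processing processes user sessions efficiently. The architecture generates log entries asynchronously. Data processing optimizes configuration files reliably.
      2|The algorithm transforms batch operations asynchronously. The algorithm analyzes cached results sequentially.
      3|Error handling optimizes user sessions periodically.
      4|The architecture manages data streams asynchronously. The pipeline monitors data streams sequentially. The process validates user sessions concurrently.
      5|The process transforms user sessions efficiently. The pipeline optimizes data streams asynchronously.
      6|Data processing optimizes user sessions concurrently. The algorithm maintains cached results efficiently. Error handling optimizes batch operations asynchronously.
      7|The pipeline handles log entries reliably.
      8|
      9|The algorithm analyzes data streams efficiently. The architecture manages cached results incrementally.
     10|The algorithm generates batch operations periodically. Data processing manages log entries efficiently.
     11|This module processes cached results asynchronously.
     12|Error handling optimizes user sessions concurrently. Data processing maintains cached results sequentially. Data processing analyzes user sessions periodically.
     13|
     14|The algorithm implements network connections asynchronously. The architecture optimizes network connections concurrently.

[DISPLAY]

   ┃Th│         Exit?         │ta┃   
   ┃Th│Unsaved changes detecte│ s┃   
   ┃Da│       [Yes]  No       │se┃   
   ┃Th└───────────────────────┘tr┃   
   ┃                             ┃   
   ┃The algorithm analyzes data s┃   
   ┃The algorithm generates batch┃   
   ┗━━━━━━━━━━━━━━━━━━━━━━━━━━━━━┛   
                                     
                                     
                                     
      ┏━━━━━━━━━━━━━━━━━━━━━━━━━━━━━━
      ┃ Terminal                     
      ┠──────────────────────────────
      ┃$ echo "done"                 
      ┃done                          
      ┃$ echo "Hello, World!"        
      ┃Hello, World!                 
      ┃$ ls -la                      
      ┃-rw-r--r--  1 user group    34
      ┃drwxr-xr-x  1 user group     2


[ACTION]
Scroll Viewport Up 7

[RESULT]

                                     
   ┏━━━━━━━━━━━━━━━━━━━━━━━━━━━━━┓   
   ┃ DialogModal                 ┃   
   ┠─────────────────────────────┨   
   ┃Data processing processes use┃   
   ┃The algorithm transforms batc┃   
   ┃Er┌───────────────────────┐er┃   
   ┃Th│         Exit?         │ta┃   
   ┃Th│Unsaved changes detecte│ s┃   
   ┃Da│       [Yes]  No       │se┃   
   ┃Th└───────────────────────┘tr┃   
   ┃                             ┃   
   ┃The algorithm analyzes data s┃   
   ┃The algorithm generates batch┃   
   ┗━━━━━━━━━━━━━━━━━━━━━━━━━━━━━┛   
                                     
                                     
                                     
      ┏━━━━━━━━━━━━━━━━━━━━━━━━━━━━━━
      ┃ Terminal                     
      ┠──────────────────────────────


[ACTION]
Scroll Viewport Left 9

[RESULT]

                                     
         ┏━━━━━━━━━━━━━━━━━━━━━━━━━━━
         ┃ DialogModal               
         ┠───────────────────────────
         ┃Data processing processes u
         ┃The algorithm transforms ba
         ┃Er┌───────────────────────┐
         ┃Th│         Exit?         │
         ┃Th│Unsaved changes detecte│
         ┃Da│       [Yes]  No       │
         ┃Th└───────────────────────┘
         ┃                           
         ┃The algorithm analyzes data
         ┃The algorithm generates bat
         ┗━━━━━━━━━━━━━━━━━━━━━━━━━━━
                                     
                                     
                                     
            ┏━━━━━━━━━━━━━━━━━━━━━━━━
            ┃ Terminal               
            ┠────────────────────────


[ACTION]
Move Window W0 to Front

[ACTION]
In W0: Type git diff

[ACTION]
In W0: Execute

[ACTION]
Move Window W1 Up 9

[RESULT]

         ┃ DialogModal               
         ┠───────────────────────────
         ┃Data processing processes u
         ┃The algorithm transforms ba
         ┃Er┌───────────────────────┐
         ┃Th│         Exit?         │
         ┃Th│Unsaved changes detecte│
         ┃Da│       [Yes]  No       │
         ┃Th└───────────────────────┘
         ┃                           
         ┃The algorithm analyzes data
         ┃The algorithm generates bat
         ┗━━━━━━━━━━━━━━━━━━━━━━━━━━━
                                     
                                     
                                     
                                     
                                     
            ┏━━━━━━━━━━━━━━━━━━━━━━━━
            ┃ Terminal               
            ┠────────────────────────


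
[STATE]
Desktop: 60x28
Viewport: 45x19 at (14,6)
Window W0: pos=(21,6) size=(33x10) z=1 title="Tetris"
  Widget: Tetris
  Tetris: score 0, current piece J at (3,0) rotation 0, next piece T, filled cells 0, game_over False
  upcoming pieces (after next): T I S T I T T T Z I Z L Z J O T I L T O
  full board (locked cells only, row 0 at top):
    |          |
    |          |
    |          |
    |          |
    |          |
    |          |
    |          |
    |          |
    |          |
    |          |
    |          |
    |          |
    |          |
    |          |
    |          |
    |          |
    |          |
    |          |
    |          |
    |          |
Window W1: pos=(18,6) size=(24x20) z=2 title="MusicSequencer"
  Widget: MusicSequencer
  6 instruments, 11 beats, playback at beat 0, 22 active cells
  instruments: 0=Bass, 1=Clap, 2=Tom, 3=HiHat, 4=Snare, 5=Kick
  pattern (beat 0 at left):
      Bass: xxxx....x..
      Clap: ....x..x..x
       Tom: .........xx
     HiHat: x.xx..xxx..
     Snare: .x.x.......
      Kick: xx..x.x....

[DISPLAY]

    ┏━━━━━━━━━━━━━━━━━━━━━━┓━━━━━━━━━━━┓     
    ┃ MusicSequencer       ┃           ┃     
    ┠──────────────────────┨───────────┨     
    ┃      ▼1234567890     ┃           ┃     
    ┃  Bass████····█··     ┃           ┃     
    ┃  Clap····█··█··█     ┃           ┃     
    ┃   Tom·········██     ┃           ┃     
    ┃ HiHat█·██··███··     ┃           ┃     
    ┃ Snare·█·█·······     ┃           ┃     
    ┃  Kick██··█·█····     ┃━━━━━━━━━━━┛     
    ┃                      ┃                 
    ┃                      ┃                 
    ┃                      ┃                 
    ┃                      ┃                 
    ┃                      ┃                 
    ┃                      ┃                 
    ┃                      ┃                 
    ┃                      ┃                 
    ┃                      ┃                 


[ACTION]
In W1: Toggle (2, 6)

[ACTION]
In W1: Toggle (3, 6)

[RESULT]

    ┏━━━━━━━━━━━━━━━━━━━━━━┓━━━━━━━━━━━┓     
    ┃ MusicSequencer       ┃           ┃     
    ┠──────────────────────┨───────────┨     
    ┃      ▼1234567890     ┃           ┃     
    ┃  Bass████····█··     ┃           ┃     
    ┃  Clap····█··█··█     ┃           ┃     
    ┃   Tom······█··██     ┃           ┃     
    ┃ HiHat█·██···██··     ┃           ┃     
    ┃ Snare·█·█·······     ┃           ┃     
    ┃  Kick██··█·█····     ┃━━━━━━━━━━━┛     
    ┃                      ┃                 
    ┃                      ┃                 
    ┃                      ┃                 
    ┃                      ┃                 
    ┃                      ┃                 
    ┃                      ┃                 
    ┃                      ┃                 
    ┃                      ┃                 
    ┃                      ┃                 


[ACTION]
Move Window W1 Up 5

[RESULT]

    ┃  Clap····█··█··█     ┃━━━━━━━━━━━┓     
    ┃   Tom······█··██     ┃           ┃     
    ┃ HiHat█·██···██··     ┃───────────┨     
    ┃ Snare·█·█·······     ┃           ┃     
    ┃  Kick██··█·█····     ┃           ┃     
    ┃                      ┃           ┃     
    ┃                      ┃           ┃     
    ┃                      ┃           ┃     
    ┃                      ┃           ┃     
    ┃                      ┃━━━━━━━━━━━┛     
    ┃                      ┃                 
    ┃                      ┃                 
    ┃                      ┃                 
    ┃                      ┃                 
    ┗━━━━━━━━━━━━━━━━━━━━━━┛                 
                                             
                                             
                                             
                                             


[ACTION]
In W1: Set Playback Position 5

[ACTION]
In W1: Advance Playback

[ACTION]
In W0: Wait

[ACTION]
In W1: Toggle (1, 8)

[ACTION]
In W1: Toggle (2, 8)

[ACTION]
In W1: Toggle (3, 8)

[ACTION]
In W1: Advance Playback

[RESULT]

    ┃  Clap····█··██·█     ┃━━━━━━━━━━━┓     
    ┃   Tom······█·███     ┃           ┃     
    ┃ HiHat█·██···█···     ┃───────────┨     
    ┃ Snare·█·█·······     ┃           ┃     
    ┃  Kick██··█·█····     ┃           ┃     
    ┃                      ┃           ┃     
    ┃                      ┃           ┃     
    ┃                      ┃           ┃     
    ┃                      ┃           ┃     
    ┃                      ┃━━━━━━━━━━━┛     
    ┃                      ┃                 
    ┃                      ┃                 
    ┃                      ┃                 
    ┃                      ┃                 
    ┗━━━━━━━━━━━━━━━━━━━━━━┛                 
                                             
                                             
                                             
                                             


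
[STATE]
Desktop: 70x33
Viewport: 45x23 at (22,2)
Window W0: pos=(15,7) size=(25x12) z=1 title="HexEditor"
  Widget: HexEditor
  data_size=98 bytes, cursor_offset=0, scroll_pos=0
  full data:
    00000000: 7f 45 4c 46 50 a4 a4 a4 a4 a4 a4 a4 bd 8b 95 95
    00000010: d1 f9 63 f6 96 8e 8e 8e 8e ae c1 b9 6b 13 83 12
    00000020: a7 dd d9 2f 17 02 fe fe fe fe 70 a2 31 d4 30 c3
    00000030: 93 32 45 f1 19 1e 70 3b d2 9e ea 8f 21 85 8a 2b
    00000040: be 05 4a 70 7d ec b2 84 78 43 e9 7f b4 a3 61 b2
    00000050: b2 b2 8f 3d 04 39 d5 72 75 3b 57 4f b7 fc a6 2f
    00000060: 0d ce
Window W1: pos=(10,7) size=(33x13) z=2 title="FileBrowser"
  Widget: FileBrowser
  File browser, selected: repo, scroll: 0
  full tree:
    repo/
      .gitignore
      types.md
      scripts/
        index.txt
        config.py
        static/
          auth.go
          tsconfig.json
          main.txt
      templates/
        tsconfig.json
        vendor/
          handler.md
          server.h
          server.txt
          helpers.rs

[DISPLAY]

                                             
                                             
                                             
                                             
                                             
━━━━━━━━━━━━━━━━━━━━┓                        
r                   ┃                        
────────────────────┨                        
                    ┃                        
ore                 ┃                        
d                   ┃                        
ipts/               ┃                        
plates/             ┃                        
                    ┃                        
                    ┃                        
                    ┃                        
                    ┃                        
━━━━━━━━━━━━━━━━━━━━┛                        
                                             
                                             
                                             
                                             
                                             


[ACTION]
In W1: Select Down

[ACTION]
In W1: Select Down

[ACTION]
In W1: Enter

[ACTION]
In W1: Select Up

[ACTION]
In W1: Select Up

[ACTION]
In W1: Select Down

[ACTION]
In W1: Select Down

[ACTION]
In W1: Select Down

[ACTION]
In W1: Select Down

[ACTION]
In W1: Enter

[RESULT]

                                             
                                             
                                             
                                             
                                             
━━━━━━━━━━━━━━━━━━━━┓                        
r                   ┃                        
────────────────────┨                        
                    ┃                        
ore                 ┃                        
d                   ┃                        
ipts/               ┃                        
plates/             ┃                        
fig.json            ┃                        
endor/              ┃                        
                    ┃                        
                    ┃                        
━━━━━━━━━━━━━━━━━━━━┛                        
                                             
                                             
                                             
                                             
                                             


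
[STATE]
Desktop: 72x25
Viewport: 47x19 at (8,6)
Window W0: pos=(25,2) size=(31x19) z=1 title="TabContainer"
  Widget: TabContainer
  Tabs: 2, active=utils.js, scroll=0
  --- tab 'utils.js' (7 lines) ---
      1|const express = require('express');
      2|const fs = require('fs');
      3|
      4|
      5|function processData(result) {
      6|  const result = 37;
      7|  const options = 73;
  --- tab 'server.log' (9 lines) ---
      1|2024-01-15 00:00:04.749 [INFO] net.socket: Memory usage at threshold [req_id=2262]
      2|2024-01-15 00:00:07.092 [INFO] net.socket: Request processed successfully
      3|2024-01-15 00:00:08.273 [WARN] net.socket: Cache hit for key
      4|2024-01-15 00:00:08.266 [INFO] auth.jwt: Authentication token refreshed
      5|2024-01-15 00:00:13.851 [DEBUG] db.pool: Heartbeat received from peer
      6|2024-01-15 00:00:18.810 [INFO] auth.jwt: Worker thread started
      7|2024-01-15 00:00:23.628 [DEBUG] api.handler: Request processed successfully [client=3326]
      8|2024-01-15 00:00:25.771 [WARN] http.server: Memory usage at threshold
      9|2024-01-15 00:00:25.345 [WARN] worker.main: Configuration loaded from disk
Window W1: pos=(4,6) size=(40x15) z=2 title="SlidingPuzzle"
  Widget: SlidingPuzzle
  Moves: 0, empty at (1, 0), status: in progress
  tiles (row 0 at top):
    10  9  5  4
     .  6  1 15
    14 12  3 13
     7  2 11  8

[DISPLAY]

━━━━━━━━━━━━━━━━━━━━━━━━━━━━━━━━━━━┓───────────
idingPuzzle                        ┃quire('expr
───────────────────────────────────┨('fs');    
──┬────┬────┬────┐                 ┃           
0 │  9 │  5 │  4 │                 ┃           
──┼────┼────┼────┤                 ┃ta(result) 
  │  6 │  1 │ 15 │                 ┃7;         
──┼────┼────┼────┤                 ┃73;        
4 │ 12 │  3 │ 13 │                 ┃           
──┼────┼────┼────┤                 ┃           
7 │  2 │ 11 │  8 │                 ┃           
──┴────┴────┴────┘                 ┃           
es: 0                              ┃           
                                   ┃           
━━━━━━━━━━━━━━━━━━━━━━━━━━━━━━━━━━━┛━━━━━━━━━━━
                                               
                                               
                                               
                                               


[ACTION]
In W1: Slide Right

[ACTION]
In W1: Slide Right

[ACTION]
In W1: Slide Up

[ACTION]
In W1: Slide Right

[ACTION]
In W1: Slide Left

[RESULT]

━━━━━━━━━━━━━━━━━━━━━━━━━━━━━━━━━━━┓───────────
idingPuzzle                        ┃quire('expr
───────────────────────────────────┨('fs');    
──┬────┬────┬────┐                 ┃           
0 │  9 │  5 │  4 │                 ┃           
──┼────┼────┼────┤                 ┃ta(result) 
4 │  6 │  1 │ 15 │                 ┃7;         
──┼────┼────┼────┤                 ┃73;        
2 │    │  3 │ 13 │                 ┃           
──┼────┼────┼────┤                 ┃           
7 │  2 │ 11 │  8 │                 ┃           
──┴────┴────┴────┘                 ┃           
es: 2                              ┃           
                                   ┃           
━━━━━━━━━━━━━━━━━━━━━━━━━━━━━━━━━━━┛━━━━━━━━━━━
                                               
                                               
                                               
                                               


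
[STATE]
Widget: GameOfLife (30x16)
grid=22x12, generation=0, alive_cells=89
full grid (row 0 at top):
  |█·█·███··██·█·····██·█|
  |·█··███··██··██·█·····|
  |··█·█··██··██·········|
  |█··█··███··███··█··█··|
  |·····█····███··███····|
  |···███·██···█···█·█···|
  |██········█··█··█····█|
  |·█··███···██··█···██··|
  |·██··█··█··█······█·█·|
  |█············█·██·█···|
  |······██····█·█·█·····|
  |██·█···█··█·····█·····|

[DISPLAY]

Gen: 0                        
█·█·███··██·█·····██·█        
·█··███··██··██·█·····        
··█·█··██··██·········        
█··█··███··███··█··█··        
·····█····███··███····        
···███·██···█···█·█···        
██········█··█··█····█        
·█··███···██··█···██··        
·██··█··█··█······█·█·        
█············█·██·█···        
······██····█·█·█·····        
██·█···█··█·····█·····        
                              
                              
                              


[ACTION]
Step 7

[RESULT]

Gen: 7                        
·█████················        
█·····█···············        
·████··█··············        
·█······█·············        
··█··█·█·····██·█·····        
█·██··········██······        
█·█···················        
█·██···██············█        
███·██···█·····███████        
······█·█·····█·····█·        
····█·········█···█···        
·····█·········███····        
                              
                              
                              


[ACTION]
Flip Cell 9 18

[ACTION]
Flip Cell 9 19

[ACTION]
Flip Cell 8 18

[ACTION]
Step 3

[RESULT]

Gen: 10                       
·██████···············        
█·····█···············        
█··█····█·············        
█·█·█·█·█·············        
██··█████·············        
██·██········█·██·····        
██····················        
█··██·········██·█····        
█···█··········█·█····        
·███··················        
··██··········█·█·····        
···············██·····        
                              
                              
                              


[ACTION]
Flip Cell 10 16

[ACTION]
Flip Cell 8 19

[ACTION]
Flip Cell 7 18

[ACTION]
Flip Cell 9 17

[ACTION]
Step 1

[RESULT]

Gen: 11                       
·██████···············        
█·····██··············        
█··█·█················        
█·█·█·█·██············        
······█·█·············        
···██·██··············        
·················█····        
█··██·········██·██···        
█···█·········██·█····        
·█··█···········█·█···        
·█·█···········██·····        
···············█······        
                              
                              
                              


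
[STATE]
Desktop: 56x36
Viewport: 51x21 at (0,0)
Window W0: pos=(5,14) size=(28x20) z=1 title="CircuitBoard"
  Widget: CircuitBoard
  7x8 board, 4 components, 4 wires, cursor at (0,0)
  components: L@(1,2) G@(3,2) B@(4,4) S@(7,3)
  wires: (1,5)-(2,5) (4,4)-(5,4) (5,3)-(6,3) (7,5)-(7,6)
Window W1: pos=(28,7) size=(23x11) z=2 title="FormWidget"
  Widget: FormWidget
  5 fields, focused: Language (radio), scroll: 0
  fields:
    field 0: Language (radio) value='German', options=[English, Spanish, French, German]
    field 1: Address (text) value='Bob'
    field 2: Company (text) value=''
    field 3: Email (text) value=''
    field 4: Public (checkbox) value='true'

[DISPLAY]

                                                   
                                                   
                                                   
                                                   
                                                   
                                                   
                                                   
                            ┏━━━━━━━━━━━━━━━━━━━━━┓
                            ┃ FormWidget          ┃
                            ┠─────────────────────┨
                            ┃> Language:   ( ) Eng┃
                            ┃  Address:    [Bob  ]┃
                            ┃  Company:    [     ]┃
                            ┃  Email:      [     ]┃
     ┏━━━━━━━━━━━━━━━━━━━━━━┃  Public:     [x]    ┃
     ┃ CircuitBoard         ┃                     ┃
     ┠──────────────────────┃                     ┃
     ┃   0 1 2 3 4 5 6      ┗━━━━━━━━━━━━━━━━━━━━━┛
     ┃0  [.]                    ┃                  
     ┃                          ┃                  
     ┃1           L           · ┃                  


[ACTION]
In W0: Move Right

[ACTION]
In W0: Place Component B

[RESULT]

                                                   
                                                   
                                                   
                                                   
                                                   
                                                   
                                                   
                            ┏━━━━━━━━━━━━━━━━━━━━━┓
                            ┃ FormWidget          ┃
                            ┠─────────────────────┨
                            ┃> Language:   ( ) Eng┃
                            ┃  Address:    [Bob  ]┃
                            ┃  Company:    [     ]┃
                            ┃  Email:      [     ]┃
     ┏━━━━━━━━━━━━━━━━━━━━━━┃  Public:     [x]    ┃
     ┃ CircuitBoard         ┃                     ┃
     ┠──────────────────────┃                     ┃
     ┃   0 1 2 3 4 5 6      ┗━━━━━━━━━━━━━━━━━━━━━┛
     ┃0      [B]                ┃                  
     ┃                          ┃                  
     ┃1           L           · ┃                  
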